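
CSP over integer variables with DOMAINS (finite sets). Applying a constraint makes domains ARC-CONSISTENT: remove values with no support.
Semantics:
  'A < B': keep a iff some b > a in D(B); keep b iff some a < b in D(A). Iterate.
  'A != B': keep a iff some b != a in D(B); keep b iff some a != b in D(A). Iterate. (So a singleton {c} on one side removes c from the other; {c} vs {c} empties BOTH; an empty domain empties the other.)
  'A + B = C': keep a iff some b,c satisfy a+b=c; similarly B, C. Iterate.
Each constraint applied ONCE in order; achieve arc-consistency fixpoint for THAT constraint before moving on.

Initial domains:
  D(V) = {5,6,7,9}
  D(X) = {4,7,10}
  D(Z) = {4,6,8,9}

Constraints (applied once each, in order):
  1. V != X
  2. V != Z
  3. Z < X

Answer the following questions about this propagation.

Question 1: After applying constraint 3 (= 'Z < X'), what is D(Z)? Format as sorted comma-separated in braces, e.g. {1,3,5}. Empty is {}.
Constraint 1 (V != X) on D(V)={5,6,7,9} D(X)={4,7,10}: no change
Constraint 2 (V != Z) on D(V)={5,6,7,9} D(Z)={4,6,8,9}: no change
Constraint 3 (Z < X) on D(Z)={4,6,8,9} D(X)={4,7,10}: X {4,7,10}->{7,10}
So after constraint 3: D(Z) = {4,6,8,9}

Answer: {4,6,8,9}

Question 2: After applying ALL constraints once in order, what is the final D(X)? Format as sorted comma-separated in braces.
Constraint 1 (V != X) on D(V)={5,6,7,9} D(X)={4,7,10}: no change
Constraint 2 (V != Z) on D(V)={5,6,7,9} D(Z)={4,6,8,9}: no change
Constraint 3 (Z < X) on D(Z)={4,6,8,9} D(X)={4,7,10}: X {4,7,10}->{7,10}
So after all 3 constraints: D(X) = {7,10}

Answer: {7,10}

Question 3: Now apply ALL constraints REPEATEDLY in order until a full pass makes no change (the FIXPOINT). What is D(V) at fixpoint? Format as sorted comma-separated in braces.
Answer: {5,6,7,9}

Derivation:
pass 0 (initial): D(V)={5,6,7,9}
pass 1: X {4,7,10}->{7,10}
pass 2: no change
Fixpoint after 2 passes: D(V) = {5,6,7,9}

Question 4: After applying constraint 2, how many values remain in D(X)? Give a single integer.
Constraint 1 (V != X) on D(V)={5,6,7,9} D(X)={4,7,10}: no change
Constraint 2 (V != Z) on D(V)={5,6,7,9} D(Z)={4,6,8,9}: no change
So after constraint 2: D(X)={4,7,10}, size = 3

Answer: 3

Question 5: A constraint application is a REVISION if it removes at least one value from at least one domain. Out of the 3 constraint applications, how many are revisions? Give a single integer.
Answer: 1

Derivation:
Constraint 1 (V != X) on D(V)={5,6,7,9} D(X)={4,7,10}: no change => not a revision
Constraint 2 (V != Z) on D(V)={5,6,7,9} D(Z)={4,6,8,9}: no change => not a revision
Constraint 3 (Z < X) on D(Z)={4,6,8,9} D(X)={4,7,10}: X {4,7,10}->{7,10} => REVISION
Total revisions = 1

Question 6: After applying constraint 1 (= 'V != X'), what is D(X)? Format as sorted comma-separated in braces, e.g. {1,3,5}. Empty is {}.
Answer: {4,7,10}

Derivation:
Constraint 1 (V != X) on D(V)={5,6,7,9} D(X)={4,7,10}: no change
So after constraint 1: D(X) = {4,7,10}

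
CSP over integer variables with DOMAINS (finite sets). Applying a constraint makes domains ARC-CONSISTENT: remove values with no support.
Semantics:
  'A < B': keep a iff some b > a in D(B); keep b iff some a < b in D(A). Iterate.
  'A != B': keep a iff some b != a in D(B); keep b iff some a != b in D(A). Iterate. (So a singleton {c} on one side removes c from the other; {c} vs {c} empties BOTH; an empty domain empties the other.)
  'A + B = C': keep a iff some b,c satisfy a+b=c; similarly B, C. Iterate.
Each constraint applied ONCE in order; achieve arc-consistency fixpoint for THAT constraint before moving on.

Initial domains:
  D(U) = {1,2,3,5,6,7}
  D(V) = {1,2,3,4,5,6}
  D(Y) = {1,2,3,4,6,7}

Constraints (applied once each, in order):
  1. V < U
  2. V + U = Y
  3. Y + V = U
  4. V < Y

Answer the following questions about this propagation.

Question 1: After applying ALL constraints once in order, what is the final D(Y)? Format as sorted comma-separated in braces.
Constraint 1 (V < U) on D(V)={1,2,3,4,5,6} D(U)={1,2,3,5,6,7}: U {1,2,3,5,6,7}->{2,3,5,6,7}
Constraint 2 (V + U = Y) on D(V)={1,2,3,4,5,6} D(U)={2,3,5,6,7} D(Y)={1,2,3,4,6,7}: V {1,2,3,4,5,6}->{1,2,3,4,5}; U {2,3,5,6,7}->{2,3,5,6}; Y {1,2,3,4,6,7}->{3,4,6,7}
Constraint 3 (Y + V = U) on D(Y)={3,4,6,7} D(V)={1,2,3,4,5} D(U)={2,3,5,6}: Y {3,4,6,7}->{3,4}; V {1,2,3,4,5}->{1,2,3}; U {2,3,5,6}->{5,6}
Constraint 4 (V < Y) on D(V)={1,2,3} D(Y)={3,4}: no change
So after all 4 constraints: D(Y) = {3,4}

Answer: {3,4}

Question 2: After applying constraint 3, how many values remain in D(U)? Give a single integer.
Answer: 2

Derivation:
Constraint 1 (V < U) on D(V)={1,2,3,4,5,6} D(U)={1,2,3,5,6,7}: U {1,2,3,5,6,7}->{2,3,5,6,7}
Constraint 2 (V + U = Y) on D(V)={1,2,3,4,5,6} D(U)={2,3,5,6,7} D(Y)={1,2,3,4,6,7}: V {1,2,3,4,5,6}->{1,2,3,4,5}; U {2,3,5,6,7}->{2,3,5,6}; Y {1,2,3,4,6,7}->{3,4,6,7}
Constraint 3 (Y + V = U) on D(Y)={3,4,6,7} D(V)={1,2,3,4,5} D(U)={2,3,5,6}: Y {3,4,6,7}->{3,4}; V {1,2,3,4,5}->{1,2,3}; U {2,3,5,6}->{5,6}
So after constraint 3: D(U)={5,6}, size = 2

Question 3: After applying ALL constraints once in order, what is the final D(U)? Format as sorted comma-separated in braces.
Answer: {5,6}

Derivation:
Constraint 1 (V < U) on D(V)={1,2,3,4,5,6} D(U)={1,2,3,5,6,7}: U {1,2,3,5,6,7}->{2,3,5,6,7}
Constraint 2 (V + U = Y) on D(V)={1,2,3,4,5,6} D(U)={2,3,5,6,7} D(Y)={1,2,3,4,6,7}: V {1,2,3,4,5,6}->{1,2,3,4,5}; U {2,3,5,6,7}->{2,3,5,6}; Y {1,2,3,4,6,7}->{3,4,6,7}
Constraint 3 (Y + V = U) on D(Y)={3,4,6,7} D(V)={1,2,3,4,5} D(U)={2,3,5,6}: Y {3,4,6,7}->{3,4}; V {1,2,3,4,5}->{1,2,3}; U {2,3,5,6}->{5,6}
Constraint 4 (V < Y) on D(V)={1,2,3} D(Y)={3,4}: no change
So after all 4 constraints: D(U) = {5,6}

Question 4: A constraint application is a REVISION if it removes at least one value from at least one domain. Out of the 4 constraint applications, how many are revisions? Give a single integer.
Answer: 3

Derivation:
Constraint 1 (V < U) on D(V)={1,2,3,4,5,6} D(U)={1,2,3,5,6,7}: U {1,2,3,5,6,7}->{2,3,5,6,7} => REVISION
Constraint 2 (V + U = Y) on D(V)={1,2,3,4,5,6} D(U)={2,3,5,6,7} D(Y)={1,2,3,4,6,7}: V {1,2,3,4,5,6}->{1,2,3,4,5}; U {2,3,5,6,7}->{2,3,5,6}; Y {1,2,3,4,6,7}->{3,4,6,7} => REVISION
Constraint 3 (Y + V = U) on D(Y)={3,4,6,7} D(V)={1,2,3,4,5} D(U)={2,3,5,6}: Y {3,4,6,7}->{3,4}; V {1,2,3,4,5}->{1,2,3}; U {2,3,5,6}->{5,6} => REVISION
Constraint 4 (V < Y) on D(V)={1,2,3} D(Y)={3,4}: no change => not a revision
Total revisions = 3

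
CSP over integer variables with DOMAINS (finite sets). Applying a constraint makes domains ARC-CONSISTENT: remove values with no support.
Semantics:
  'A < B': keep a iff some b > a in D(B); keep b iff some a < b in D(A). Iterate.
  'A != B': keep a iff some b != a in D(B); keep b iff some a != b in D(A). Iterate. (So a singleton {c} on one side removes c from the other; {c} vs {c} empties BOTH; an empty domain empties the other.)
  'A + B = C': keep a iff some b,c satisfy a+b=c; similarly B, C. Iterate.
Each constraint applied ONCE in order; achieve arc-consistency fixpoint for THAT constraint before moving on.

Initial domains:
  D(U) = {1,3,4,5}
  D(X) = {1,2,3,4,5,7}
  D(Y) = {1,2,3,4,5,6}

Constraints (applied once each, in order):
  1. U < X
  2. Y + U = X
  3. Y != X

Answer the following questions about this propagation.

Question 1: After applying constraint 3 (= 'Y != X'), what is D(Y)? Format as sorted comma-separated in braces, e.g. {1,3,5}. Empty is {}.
Constraint 1 (U < X) on D(U)={1,3,4,5} D(X)={1,2,3,4,5,7}: X {1,2,3,4,5,7}->{2,3,4,5,7}
Constraint 2 (Y + U = X) on D(Y)={1,2,3,4,5,6} D(U)={1,3,4,5} D(X)={2,3,4,5,7}: Y {1,2,3,4,5,6}->{1,2,3,4,6}
Constraint 3 (Y != X) on D(Y)={1,2,3,4,6} D(X)={2,3,4,5,7}: no change
So after constraint 3: D(Y) = {1,2,3,4,6}

Answer: {1,2,3,4,6}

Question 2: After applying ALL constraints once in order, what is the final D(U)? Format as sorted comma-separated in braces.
Constraint 1 (U < X) on D(U)={1,3,4,5} D(X)={1,2,3,4,5,7}: X {1,2,3,4,5,7}->{2,3,4,5,7}
Constraint 2 (Y + U = X) on D(Y)={1,2,3,4,5,6} D(U)={1,3,4,5} D(X)={2,3,4,5,7}: Y {1,2,3,4,5,6}->{1,2,3,4,6}
Constraint 3 (Y != X) on D(Y)={1,2,3,4,6} D(X)={2,3,4,5,7}: no change
So after all 3 constraints: D(U) = {1,3,4,5}

Answer: {1,3,4,5}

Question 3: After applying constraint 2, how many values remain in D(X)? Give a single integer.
Constraint 1 (U < X) on D(U)={1,3,4,5} D(X)={1,2,3,4,5,7}: X {1,2,3,4,5,7}->{2,3,4,5,7}
Constraint 2 (Y + U = X) on D(Y)={1,2,3,4,5,6} D(U)={1,3,4,5} D(X)={2,3,4,5,7}: Y {1,2,3,4,5,6}->{1,2,3,4,6}
So after constraint 2: D(X)={2,3,4,5,7}, size = 5

Answer: 5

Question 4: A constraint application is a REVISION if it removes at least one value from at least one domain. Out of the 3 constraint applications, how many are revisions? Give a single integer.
Answer: 2

Derivation:
Constraint 1 (U < X) on D(U)={1,3,4,5} D(X)={1,2,3,4,5,7}: X {1,2,3,4,5,7}->{2,3,4,5,7} => REVISION
Constraint 2 (Y + U = X) on D(Y)={1,2,3,4,5,6} D(U)={1,3,4,5} D(X)={2,3,4,5,7}: Y {1,2,3,4,5,6}->{1,2,3,4,6} => REVISION
Constraint 3 (Y != X) on D(Y)={1,2,3,4,6} D(X)={2,3,4,5,7}: no change => not a revision
Total revisions = 2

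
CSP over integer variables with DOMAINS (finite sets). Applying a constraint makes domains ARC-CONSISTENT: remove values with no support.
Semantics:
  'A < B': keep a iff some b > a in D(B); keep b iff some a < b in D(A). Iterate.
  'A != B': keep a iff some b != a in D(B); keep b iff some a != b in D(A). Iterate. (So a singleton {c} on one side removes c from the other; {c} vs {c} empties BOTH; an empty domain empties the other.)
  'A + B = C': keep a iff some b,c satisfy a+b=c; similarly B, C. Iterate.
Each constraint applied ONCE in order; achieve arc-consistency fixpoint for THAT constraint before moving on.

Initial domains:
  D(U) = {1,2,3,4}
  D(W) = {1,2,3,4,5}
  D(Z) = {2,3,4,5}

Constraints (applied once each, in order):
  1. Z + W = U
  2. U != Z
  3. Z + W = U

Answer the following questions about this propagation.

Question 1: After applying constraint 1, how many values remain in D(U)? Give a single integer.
Answer: 2

Derivation:
Constraint 1 (Z + W = U) on D(Z)={2,3,4,5} D(W)={1,2,3,4,5} D(U)={1,2,3,4}: Z {2,3,4,5}->{2,3}; W {1,2,3,4,5}->{1,2}; U {1,2,3,4}->{3,4}
So after constraint 1: D(U)={3,4}, size = 2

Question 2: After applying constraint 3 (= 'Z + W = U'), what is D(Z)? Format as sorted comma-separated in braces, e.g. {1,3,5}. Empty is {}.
Answer: {2,3}

Derivation:
Constraint 1 (Z + W = U) on D(Z)={2,3,4,5} D(W)={1,2,3,4,5} D(U)={1,2,3,4}: Z {2,3,4,5}->{2,3}; W {1,2,3,4,5}->{1,2}; U {1,2,3,4}->{3,4}
Constraint 2 (U != Z) on D(U)={3,4} D(Z)={2,3}: no change
Constraint 3 (Z + W = U) on D(Z)={2,3} D(W)={1,2} D(U)={3,4}: no change
So after constraint 3: D(Z) = {2,3}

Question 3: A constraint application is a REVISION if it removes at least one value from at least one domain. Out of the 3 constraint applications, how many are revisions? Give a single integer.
Constraint 1 (Z + W = U) on D(Z)={2,3,4,5} D(W)={1,2,3,4,5} D(U)={1,2,3,4}: Z {2,3,4,5}->{2,3}; W {1,2,3,4,5}->{1,2}; U {1,2,3,4}->{3,4} => REVISION
Constraint 2 (U != Z) on D(U)={3,4} D(Z)={2,3}: no change => not a revision
Constraint 3 (Z + W = U) on D(Z)={2,3} D(W)={1,2} D(U)={3,4}: no change => not a revision
Total revisions = 1

Answer: 1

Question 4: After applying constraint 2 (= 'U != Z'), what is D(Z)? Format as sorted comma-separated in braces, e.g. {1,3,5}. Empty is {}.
Answer: {2,3}

Derivation:
Constraint 1 (Z + W = U) on D(Z)={2,3,4,5} D(W)={1,2,3,4,5} D(U)={1,2,3,4}: Z {2,3,4,5}->{2,3}; W {1,2,3,4,5}->{1,2}; U {1,2,3,4}->{3,4}
Constraint 2 (U != Z) on D(U)={3,4} D(Z)={2,3}: no change
So after constraint 2: D(Z) = {2,3}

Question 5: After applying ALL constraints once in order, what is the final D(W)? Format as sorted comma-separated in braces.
Answer: {1,2}

Derivation:
Constraint 1 (Z + W = U) on D(Z)={2,3,4,5} D(W)={1,2,3,4,5} D(U)={1,2,3,4}: Z {2,3,4,5}->{2,3}; W {1,2,3,4,5}->{1,2}; U {1,2,3,4}->{3,4}
Constraint 2 (U != Z) on D(U)={3,4} D(Z)={2,3}: no change
Constraint 3 (Z + W = U) on D(Z)={2,3} D(W)={1,2} D(U)={3,4}: no change
So after all 3 constraints: D(W) = {1,2}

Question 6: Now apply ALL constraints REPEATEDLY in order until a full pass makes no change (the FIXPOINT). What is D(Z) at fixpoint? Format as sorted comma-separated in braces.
Answer: {2,3}

Derivation:
pass 0 (initial): D(Z)={2,3,4,5}
pass 1: U {1,2,3,4}->{3,4}; W {1,2,3,4,5}->{1,2}; Z {2,3,4,5}->{2,3}
pass 2: no change
Fixpoint after 2 passes: D(Z) = {2,3}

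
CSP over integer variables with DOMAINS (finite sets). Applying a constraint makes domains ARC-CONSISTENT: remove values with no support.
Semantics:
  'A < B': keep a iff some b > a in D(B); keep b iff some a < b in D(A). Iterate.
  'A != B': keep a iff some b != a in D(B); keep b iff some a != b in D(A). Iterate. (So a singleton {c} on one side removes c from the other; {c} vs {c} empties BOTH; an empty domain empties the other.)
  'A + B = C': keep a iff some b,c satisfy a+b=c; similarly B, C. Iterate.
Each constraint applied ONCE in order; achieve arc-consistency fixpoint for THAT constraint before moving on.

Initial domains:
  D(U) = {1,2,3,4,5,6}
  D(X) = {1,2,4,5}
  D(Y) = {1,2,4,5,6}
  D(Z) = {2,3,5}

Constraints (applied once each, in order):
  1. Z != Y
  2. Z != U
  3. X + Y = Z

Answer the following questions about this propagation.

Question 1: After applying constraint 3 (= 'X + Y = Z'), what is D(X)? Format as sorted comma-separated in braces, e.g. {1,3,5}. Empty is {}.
Constraint 1 (Z != Y) on D(Z)={2,3,5} D(Y)={1,2,4,5,6}: no change
Constraint 2 (Z != U) on D(Z)={2,3,5} D(U)={1,2,3,4,5,6}: no change
Constraint 3 (X + Y = Z) on D(X)={1,2,4,5} D(Y)={1,2,4,5,6} D(Z)={2,3,5}: X {1,2,4,5}->{1,2,4}; Y {1,2,4,5,6}->{1,2,4}
So after constraint 3: D(X) = {1,2,4}

Answer: {1,2,4}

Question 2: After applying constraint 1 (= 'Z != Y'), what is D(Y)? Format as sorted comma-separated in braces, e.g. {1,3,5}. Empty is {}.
Constraint 1 (Z != Y) on D(Z)={2,3,5} D(Y)={1,2,4,5,6}: no change
So after constraint 1: D(Y) = {1,2,4,5,6}

Answer: {1,2,4,5,6}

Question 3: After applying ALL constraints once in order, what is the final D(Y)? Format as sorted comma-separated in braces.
Constraint 1 (Z != Y) on D(Z)={2,3,5} D(Y)={1,2,4,5,6}: no change
Constraint 2 (Z != U) on D(Z)={2,3,5} D(U)={1,2,3,4,5,6}: no change
Constraint 3 (X + Y = Z) on D(X)={1,2,4,5} D(Y)={1,2,4,5,6} D(Z)={2,3,5}: X {1,2,4,5}->{1,2,4}; Y {1,2,4,5,6}->{1,2,4}
So after all 3 constraints: D(Y) = {1,2,4}

Answer: {1,2,4}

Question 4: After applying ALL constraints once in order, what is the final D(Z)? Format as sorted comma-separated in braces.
Answer: {2,3,5}

Derivation:
Constraint 1 (Z != Y) on D(Z)={2,3,5} D(Y)={1,2,4,5,6}: no change
Constraint 2 (Z != U) on D(Z)={2,3,5} D(U)={1,2,3,4,5,6}: no change
Constraint 3 (X + Y = Z) on D(X)={1,2,4,5} D(Y)={1,2,4,5,6} D(Z)={2,3,5}: X {1,2,4,5}->{1,2,4}; Y {1,2,4,5,6}->{1,2,4}
So after all 3 constraints: D(Z) = {2,3,5}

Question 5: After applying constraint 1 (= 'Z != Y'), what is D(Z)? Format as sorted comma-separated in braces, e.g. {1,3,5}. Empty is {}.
Constraint 1 (Z != Y) on D(Z)={2,3,5} D(Y)={1,2,4,5,6}: no change
So after constraint 1: D(Z) = {2,3,5}

Answer: {2,3,5}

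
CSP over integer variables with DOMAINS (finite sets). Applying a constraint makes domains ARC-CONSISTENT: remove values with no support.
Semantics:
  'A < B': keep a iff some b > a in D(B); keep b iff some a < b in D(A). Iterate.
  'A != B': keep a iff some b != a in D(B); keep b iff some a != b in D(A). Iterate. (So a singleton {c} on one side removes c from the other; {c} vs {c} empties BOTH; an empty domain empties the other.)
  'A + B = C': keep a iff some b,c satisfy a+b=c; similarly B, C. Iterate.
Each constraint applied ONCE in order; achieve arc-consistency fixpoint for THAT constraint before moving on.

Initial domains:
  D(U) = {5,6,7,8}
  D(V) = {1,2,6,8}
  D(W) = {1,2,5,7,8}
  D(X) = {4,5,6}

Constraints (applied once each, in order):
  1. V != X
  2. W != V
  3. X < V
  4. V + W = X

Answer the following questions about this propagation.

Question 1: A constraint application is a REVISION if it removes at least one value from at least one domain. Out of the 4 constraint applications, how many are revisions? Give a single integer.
Answer: 2

Derivation:
Constraint 1 (V != X) on D(V)={1,2,6,8} D(X)={4,5,6}: no change => not a revision
Constraint 2 (W != V) on D(W)={1,2,5,7,8} D(V)={1,2,6,8}: no change => not a revision
Constraint 3 (X < V) on D(X)={4,5,6} D(V)={1,2,6,8}: V {1,2,6,8}->{6,8} => REVISION
Constraint 4 (V + W = X) on D(V)={6,8} D(W)={1,2,5,7,8} D(X)={4,5,6}: V {6,8}->{}; W {1,2,5,7,8}->{}; X {4,5,6}->{} => REVISION
Total revisions = 2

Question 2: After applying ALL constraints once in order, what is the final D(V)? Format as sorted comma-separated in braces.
Answer: {}

Derivation:
Constraint 1 (V != X) on D(V)={1,2,6,8} D(X)={4,5,6}: no change
Constraint 2 (W != V) on D(W)={1,2,5,7,8} D(V)={1,2,6,8}: no change
Constraint 3 (X < V) on D(X)={4,5,6} D(V)={1,2,6,8}: V {1,2,6,8}->{6,8}
Constraint 4 (V + W = X) on D(V)={6,8} D(W)={1,2,5,7,8} D(X)={4,5,6}: V {6,8}->{}; W {1,2,5,7,8}->{}; X {4,5,6}->{}
So after all 4 constraints: D(V) = {}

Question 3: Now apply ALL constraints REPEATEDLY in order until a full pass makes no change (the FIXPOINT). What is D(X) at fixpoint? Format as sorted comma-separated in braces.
Answer: {}

Derivation:
pass 0 (initial): D(X)={4,5,6}
pass 1: V {1,2,6,8}->{}; W {1,2,5,7,8}->{}; X {4,5,6}->{}
pass 2: no change
Fixpoint after 2 passes: D(X) = {}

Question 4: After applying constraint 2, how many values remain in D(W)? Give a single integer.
Constraint 1 (V != X) on D(V)={1,2,6,8} D(X)={4,5,6}: no change
Constraint 2 (W != V) on D(W)={1,2,5,7,8} D(V)={1,2,6,8}: no change
So after constraint 2: D(W)={1,2,5,7,8}, size = 5

Answer: 5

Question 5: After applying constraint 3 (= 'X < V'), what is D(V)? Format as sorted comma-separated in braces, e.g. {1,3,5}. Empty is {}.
Answer: {6,8}

Derivation:
Constraint 1 (V != X) on D(V)={1,2,6,8} D(X)={4,5,6}: no change
Constraint 2 (W != V) on D(W)={1,2,5,7,8} D(V)={1,2,6,8}: no change
Constraint 3 (X < V) on D(X)={4,5,6} D(V)={1,2,6,8}: V {1,2,6,8}->{6,8}
So after constraint 3: D(V) = {6,8}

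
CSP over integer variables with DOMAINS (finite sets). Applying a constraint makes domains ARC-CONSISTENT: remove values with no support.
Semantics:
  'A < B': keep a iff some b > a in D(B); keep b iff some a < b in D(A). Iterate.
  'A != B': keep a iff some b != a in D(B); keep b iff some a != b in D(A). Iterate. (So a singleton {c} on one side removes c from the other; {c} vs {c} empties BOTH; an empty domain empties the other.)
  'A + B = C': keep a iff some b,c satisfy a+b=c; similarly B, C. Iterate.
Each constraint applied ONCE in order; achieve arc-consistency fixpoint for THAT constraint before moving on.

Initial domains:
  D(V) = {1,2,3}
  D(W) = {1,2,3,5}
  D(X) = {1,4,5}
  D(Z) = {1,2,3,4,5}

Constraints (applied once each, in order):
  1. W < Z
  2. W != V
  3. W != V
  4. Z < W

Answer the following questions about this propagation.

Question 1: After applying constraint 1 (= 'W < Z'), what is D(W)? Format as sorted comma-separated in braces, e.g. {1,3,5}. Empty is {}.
Constraint 1 (W < Z) on D(W)={1,2,3,5} D(Z)={1,2,3,4,5}: W {1,2,3,5}->{1,2,3}; Z {1,2,3,4,5}->{2,3,4,5}
So after constraint 1: D(W) = {1,2,3}

Answer: {1,2,3}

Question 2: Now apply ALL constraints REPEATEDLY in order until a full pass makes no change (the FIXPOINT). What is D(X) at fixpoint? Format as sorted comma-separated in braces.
pass 0 (initial): D(X)={1,4,5}
pass 1: W {1,2,3,5}->{3}; Z {1,2,3,4,5}->{2}
pass 2: V {1,2,3}->{}; W {3}->{}; Z {2}->{}
pass 3: no change
Fixpoint after 3 passes: D(X) = {1,4,5}

Answer: {1,4,5}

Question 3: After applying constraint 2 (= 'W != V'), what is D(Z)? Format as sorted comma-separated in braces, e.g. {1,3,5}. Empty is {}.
Answer: {2,3,4,5}

Derivation:
Constraint 1 (W < Z) on D(W)={1,2,3,5} D(Z)={1,2,3,4,5}: W {1,2,3,5}->{1,2,3}; Z {1,2,3,4,5}->{2,3,4,5}
Constraint 2 (W != V) on D(W)={1,2,3} D(V)={1,2,3}: no change
So after constraint 2: D(Z) = {2,3,4,5}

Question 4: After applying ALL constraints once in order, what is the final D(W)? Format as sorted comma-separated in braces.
Constraint 1 (W < Z) on D(W)={1,2,3,5} D(Z)={1,2,3,4,5}: W {1,2,3,5}->{1,2,3}; Z {1,2,3,4,5}->{2,3,4,5}
Constraint 2 (W != V) on D(W)={1,2,3} D(V)={1,2,3}: no change
Constraint 3 (W != V) on D(W)={1,2,3} D(V)={1,2,3}: no change
Constraint 4 (Z < W) on D(Z)={2,3,4,5} D(W)={1,2,3}: Z {2,3,4,5}->{2}; W {1,2,3}->{3}
So after all 4 constraints: D(W) = {3}

Answer: {3}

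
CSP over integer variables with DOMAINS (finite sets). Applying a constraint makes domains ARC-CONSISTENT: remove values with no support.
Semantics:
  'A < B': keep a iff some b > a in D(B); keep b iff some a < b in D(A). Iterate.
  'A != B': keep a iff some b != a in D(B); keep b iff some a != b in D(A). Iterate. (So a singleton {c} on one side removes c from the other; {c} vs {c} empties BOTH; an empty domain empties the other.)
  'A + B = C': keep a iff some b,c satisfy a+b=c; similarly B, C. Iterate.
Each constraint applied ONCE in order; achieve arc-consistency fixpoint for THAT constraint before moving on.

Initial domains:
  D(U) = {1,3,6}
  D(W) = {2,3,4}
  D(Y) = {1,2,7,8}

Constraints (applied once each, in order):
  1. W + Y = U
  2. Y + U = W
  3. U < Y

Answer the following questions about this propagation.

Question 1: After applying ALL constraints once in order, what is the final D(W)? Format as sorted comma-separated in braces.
Constraint 1 (W + Y = U) on D(W)={2,3,4} D(Y)={1,2,7,8} D(U)={1,3,6}: W {2,3,4}->{2,4}; Y {1,2,7,8}->{1,2}; U {1,3,6}->{3,6}
Constraint 2 (Y + U = W) on D(Y)={1,2} D(U)={3,6} D(W)={2,4}: Y {1,2}->{1}; U {3,6}->{3}; W {2,4}->{4}
Constraint 3 (U < Y) on D(U)={3} D(Y)={1}: U {3}->{}; Y {1}->{}
So after all 3 constraints: D(W) = {4}

Answer: {4}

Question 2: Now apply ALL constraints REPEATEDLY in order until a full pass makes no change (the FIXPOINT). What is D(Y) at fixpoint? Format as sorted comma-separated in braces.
Answer: {}

Derivation:
pass 0 (initial): D(Y)={1,2,7,8}
pass 1: U {1,3,6}->{}; W {2,3,4}->{4}; Y {1,2,7,8}->{}
pass 2: W {4}->{}
pass 3: no change
Fixpoint after 3 passes: D(Y) = {}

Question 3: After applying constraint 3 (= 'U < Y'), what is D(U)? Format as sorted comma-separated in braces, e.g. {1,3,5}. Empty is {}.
Answer: {}

Derivation:
Constraint 1 (W + Y = U) on D(W)={2,3,4} D(Y)={1,2,7,8} D(U)={1,3,6}: W {2,3,4}->{2,4}; Y {1,2,7,8}->{1,2}; U {1,3,6}->{3,6}
Constraint 2 (Y + U = W) on D(Y)={1,2} D(U)={3,6} D(W)={2,4}: Y {1,2}->{1}; U {3,6}->{3}; W {2,4}->{4}
Constraint 3 (U < Y) on D(U)={3} D(Y)={1}: U {3}->{}; Y {1}->{}
So after constraint 3: D(U) = {}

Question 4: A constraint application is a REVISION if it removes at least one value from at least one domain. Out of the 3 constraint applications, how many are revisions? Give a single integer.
Constraint 1 (W + Y = U) on D(W)={2,3,4} D(Y)={1,2,7,8} D(U)={1,3,6}: W {2,3,4}->{2,4}; Y {1,2,7,8}->{1,2}; U {1,3,6}->{3,6} => REVISION
Constraint 2 (Y + U = W) on D(Y)={1,2} D(U)={3,6} D(W)={2,4}: Y {1,2}->{1}; U {3,6}->{3}; W {2,4}->{4} => REVISION
Constraint 3 (U < Y) on D(U)={3} D(Y)={1}: U {3}->{}; Y {1}->{} => REVISION
Total revisions = 3

Answer: 3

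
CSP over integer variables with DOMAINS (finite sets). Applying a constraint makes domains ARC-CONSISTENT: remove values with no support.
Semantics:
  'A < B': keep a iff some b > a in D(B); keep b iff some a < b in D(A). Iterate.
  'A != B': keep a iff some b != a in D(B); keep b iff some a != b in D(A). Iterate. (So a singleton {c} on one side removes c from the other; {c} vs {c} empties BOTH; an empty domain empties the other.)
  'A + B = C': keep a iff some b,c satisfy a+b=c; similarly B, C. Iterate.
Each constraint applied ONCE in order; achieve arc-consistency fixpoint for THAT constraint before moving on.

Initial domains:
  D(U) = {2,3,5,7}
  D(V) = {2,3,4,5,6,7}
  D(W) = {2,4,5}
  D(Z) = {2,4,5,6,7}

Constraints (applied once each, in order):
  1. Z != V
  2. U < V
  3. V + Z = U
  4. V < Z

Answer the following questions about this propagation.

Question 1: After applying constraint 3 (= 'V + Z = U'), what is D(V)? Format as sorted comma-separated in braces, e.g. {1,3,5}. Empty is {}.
Answer: {3}

Derivation:
Constraint 1 (Z != V) on D(Z)={2,4,5,6,7} D(V)={2,3,4,5,6,7}: no change
Constraint 2 (U < V) on D(U)={2,3,5,7} D(V)={2,3,4,5,6,7}: U {2,3,5,7}->{2,3,5}; V {2,3,4,5,6,7}->{3,4,5,6,7}
Constraint 3 (V + Z = U) on D(V)={3,4,5,6,7} D(Z)={2,4,5,6,7} D(U)={2,3,5}: V {3,4,5,6,7}->{3}; Z {2,4,5,6,7}->{2}; U {2,3,5}->{5}
So after constraint 3: D(V) = {3}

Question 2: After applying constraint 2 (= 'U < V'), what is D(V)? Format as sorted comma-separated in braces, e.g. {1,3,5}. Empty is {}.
Constraint 1 (Z != V) on D(Z)={2,4,5,6,7} D(V)={2,3,4,5,6,7}: no change
Constraint 2 (U < V) on D(U)={2,3,5,7} D(V)={2,3,4,5,6,7}: U {2,3,5,7}->{2,3,5}; V {2,3,4,5,6,7}->{3,4,5,6,7}
So after constraint 2: D(V) = {3,4,5,6,7}

Answer: {3,4,5,6,7}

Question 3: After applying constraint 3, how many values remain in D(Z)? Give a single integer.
Constraint 1 (Z != V) on D(Z)={2,4,5,6,7} D(V)={2,3,4,5,6,7}: no change
Constraint 2 (U < V) on D(U)={2,3,5,7} D(V)={2,3,4,5,6,7}: U {2,3,5,7}->{2,3,5}; V {2,3,4,5,6,7}->{3,4,5,6,7}
Constraint 3 (V + Z = U) on D(V)={3,4,5,6,7} D(Z)={2,4,5,6,7} D(U)={2,3,5}: V {3,4,5,6,7}->{3}; Z {2,4,5,6,7}->{2}; U {2,3,5}->{5}
So after constraint 3: D(Z)={2}, size = 1

Answer: 1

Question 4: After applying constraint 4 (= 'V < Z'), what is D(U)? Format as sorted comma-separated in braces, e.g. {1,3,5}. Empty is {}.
Constraint 1 (Z != V) on D(Z)={2,4,5,6,7} D(V)={2,3,4,5,6,7}: no change
Constraint 2 (U < V) on D(U)={2,3,5,7} D(V)={2,3,4,5,6,7}: U {2,3,5,7}->{2,3,5}; V {2,3,4,5,6,7}->{3,4,5,6,7}
Constraint 3 (V + Z = U) on D(V)={3,4,5,6,7} D(Z)={2,4,5,6,7} D(U)={2,3,5}: V {3,4,5,6,7}->{3}; Z {2,4,5,6,7}->{2}; U {2,3,5}->{5}
Constraint 4 (V < Z) on D(V)={3} D(Z)={2}: V {3}->{}; Z {2}->{}
So after constraint 4: D(U) = {5}

Answer: {5}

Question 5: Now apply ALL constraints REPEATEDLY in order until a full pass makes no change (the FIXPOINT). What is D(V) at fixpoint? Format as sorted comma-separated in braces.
Answer: {}

Derivation:
pass 0 (initial): D(V)={2,3,4,5,6,7}
pass 1: U {2,3,5,7}->{5}; V {2,3,4,5,6,7}->{}; Z {2,4,5,6,7}->{}
pass 2: U {5}->{}
pass 3: no change
Fixpoint after 3 passes: D(V) = {}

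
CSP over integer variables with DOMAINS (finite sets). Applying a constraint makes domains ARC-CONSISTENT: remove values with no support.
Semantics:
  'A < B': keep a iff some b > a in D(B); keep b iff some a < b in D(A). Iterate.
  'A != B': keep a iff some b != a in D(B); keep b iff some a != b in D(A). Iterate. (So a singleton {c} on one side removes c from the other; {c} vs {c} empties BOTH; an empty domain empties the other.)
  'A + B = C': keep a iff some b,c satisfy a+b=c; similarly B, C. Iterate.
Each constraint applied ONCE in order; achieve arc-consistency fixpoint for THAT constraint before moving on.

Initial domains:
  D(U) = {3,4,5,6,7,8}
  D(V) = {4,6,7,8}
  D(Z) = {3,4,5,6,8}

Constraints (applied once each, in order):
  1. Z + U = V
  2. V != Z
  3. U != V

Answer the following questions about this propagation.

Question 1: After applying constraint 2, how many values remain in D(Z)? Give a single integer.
Constraint 1 (Z + U = V) on D(Z)={3,4,5,6,8} D(U)={3,4,5,6,7,8} D(V)={4,6,7,8}: Z {3,4,5,6,8}->{3,4,5}; U {3,4,5,6,7,8}->{3,4,5}; V {4,6,7,8}->{6,7,8}
Constraint 2 (V != Z) on D(V)={6,7,8} D(Z)={3,4,5}: no change
So after constraint 2: D(Z)={3,4,5}, size = 3

Answer: 3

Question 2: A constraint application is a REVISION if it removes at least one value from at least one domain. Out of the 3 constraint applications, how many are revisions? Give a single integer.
Answer: 1

Derivation:
Constraint 1 (Z + U = V) on D(Z)={3,4,5,6,8} D(U)={3,4,5,6,7,8} D(V)={4,6,7,8}: Z {3,4,5,6,8}->{3,4,5}; U {3,4,5,6,7,8}->{3,4,5}; V {4,6,7,8}->{6,7,8} => REVISION
Constraint 2 (V != Z) on D(V)={6,7,8} D(Z)={3,4,5}: no change => not a revision
Constraint 3 (U != V) on D(U)={3,4,5} D(V)={6,7,8}: no change => not a revision
Total revisions = 1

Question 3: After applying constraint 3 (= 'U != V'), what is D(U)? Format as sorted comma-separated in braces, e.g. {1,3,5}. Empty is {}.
Constraint 1 (Z + U = V) on D(Z)={3,4,5,6,8} D(U)={3,4,5,6,7,8} D(V)={4,6,7,8}: Z {3,4,5,6,8}->{3,4,5}; U {3,4,5,6,7,8}->{3,4,5}; V {4,6,7,8}->{6,7,8}
Constraint 2 (V != Z) on D(V)={6,7,8} D(Z)={3,4,5}: no change
Constraint 3 (U != V) on D(U)={3,4,5} D(V)={6,7,8}: no change
So after constraint 3: D(U) = {3,4,5}

Answer: {3,4,5}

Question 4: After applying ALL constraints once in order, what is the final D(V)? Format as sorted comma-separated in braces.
Answer: {6,7,8}

Derivation:
Constraint 1 (Z + U = V) on D(Z)={3,4,5,6,8} D(U)={3,4,5,6,7,8} D(V)={4,6,7,8}: Z {3,4,5,6,8}->{3,4,5}; U {3,4,5,6,7,8}->{3,4,5}; V {4,6,7,8}->{6,7,8}
Constraint 2 (V != Z) on D(V)={6,7,8} D(Z)={3,4,5}: no change
Constraint 3 (U != V) on D(U)={3,4,5} D(V)={6,7,8}: no change
So after all 3 constraints: D(V) = {6,7,8}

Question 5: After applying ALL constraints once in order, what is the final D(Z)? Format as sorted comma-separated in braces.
Constraint 1 (Z + U = V) on D(Z)={3,4,5,6,8} D(U)={3,4,5,6,7,8} D(V)={4,6,7,8}: Z {3,4,5,6,8}->{3,4,5}; U {3,4,5,6,7,8}->{3,4,5}; V {4,6,7,8}->{6,7,8}
Constraint 2 (V != Z) on D(V)={6,7,8} D(Z)={3,4,5}: no change
Constraint 3 (U != V) on D(U)={3,4,5} D(V)={6,7,8}: no change
So after all 3 constraints: D(Z) = {3,4,5}

Answer: {3,4,5}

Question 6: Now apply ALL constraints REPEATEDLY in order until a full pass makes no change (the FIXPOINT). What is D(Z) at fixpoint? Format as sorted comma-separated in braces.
pass 0 (initial): D(Z)={3,4,5,6,8}
pass 1: U {3,4,5,6,7,8}->{3,4,5}; V {4,6,7,8}->{6,7,8}; Z {3,4,5,6,8}->{3,4,5}
pass 2: no change
Fixpoint after 2 passes: D(Z) = {3,4,5}

Answer: {3,4,5}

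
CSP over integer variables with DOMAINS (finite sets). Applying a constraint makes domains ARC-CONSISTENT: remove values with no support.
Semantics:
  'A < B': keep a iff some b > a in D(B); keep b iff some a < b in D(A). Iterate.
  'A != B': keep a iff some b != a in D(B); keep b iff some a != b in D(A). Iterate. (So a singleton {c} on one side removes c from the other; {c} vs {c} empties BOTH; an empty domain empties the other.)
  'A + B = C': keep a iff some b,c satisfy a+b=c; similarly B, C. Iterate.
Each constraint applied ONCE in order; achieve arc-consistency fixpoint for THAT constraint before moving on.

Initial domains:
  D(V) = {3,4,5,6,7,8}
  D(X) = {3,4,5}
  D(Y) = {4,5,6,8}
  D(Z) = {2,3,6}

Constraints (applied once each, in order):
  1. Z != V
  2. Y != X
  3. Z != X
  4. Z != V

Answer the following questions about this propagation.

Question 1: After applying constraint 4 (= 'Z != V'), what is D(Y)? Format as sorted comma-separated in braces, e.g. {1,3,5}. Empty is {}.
Answer: {4,5,6,8}

Derivation:
Constraint 1 (Z != V) on D(Z)={2,3,6} D(V)={3,4,5,6,7,8}: no change
Constraint 2 (Y != X) on D(Y)={4,5,6,8} D(X)={3,4,5}: no change
Constraint 3 (Z != X) on D(Z)={2,3,6} D(X)={3,4,5}: no change
Constraint 4 (Z != V) on D(Z)={2,3,6} D(V)={3,4,5,6,7,8}: no change
So after constraint 4: D(Y) = {4,5,6,8}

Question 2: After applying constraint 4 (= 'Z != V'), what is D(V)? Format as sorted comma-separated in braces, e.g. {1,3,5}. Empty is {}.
Answer: {3,4,5,6,7,8}

Derivation:
Constraint 1 (Z != V) on D(Z)={2,3,6} D(V)={3,4,5,6,7,8}: no change
Constraint 2 (Y != X) on D(Y)={4,5,6,8} D(X)={3,4,5}: no change
Constraint 3 (Z != X) on D(Z)={2,3,6} D(X)={3,4,5}: no change
Constraint 4 (Z != V) on D(Z)={2,3,6} D(V)={3,4,5,6,7,8}: no change
So after constraint 4: D(V) = {3,4,5,6,7,8}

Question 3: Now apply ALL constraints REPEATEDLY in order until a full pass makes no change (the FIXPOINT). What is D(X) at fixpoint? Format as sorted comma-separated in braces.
pass 0 (initial): D(X)={3,4,5}
pass 1: no change
Fixpoint after 1 passes: D(X) = {3,4,5}

Answer: {3,4,5}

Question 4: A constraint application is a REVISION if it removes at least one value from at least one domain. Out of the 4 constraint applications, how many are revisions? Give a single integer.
Constraint 1 (Z != V) on D(Z)={2,3,6} D(V)={3,4,5,6,7,8}: no change => not a revision
Constraint 2 (Y != X) on D(Y)={4,5,6,8} D(X)={3,4,5}: no change => not a revision
Constraint 3 (Z != X) on D(Z)={2,3,6} D(X)={3,4,5}: no change => not a revision
Constraint 4 (Z != V) on D(Z)={2,3,6} D(V)={3,4,5,6,7,8}: no change => not a revision
Total revisions = 0

Answer: 0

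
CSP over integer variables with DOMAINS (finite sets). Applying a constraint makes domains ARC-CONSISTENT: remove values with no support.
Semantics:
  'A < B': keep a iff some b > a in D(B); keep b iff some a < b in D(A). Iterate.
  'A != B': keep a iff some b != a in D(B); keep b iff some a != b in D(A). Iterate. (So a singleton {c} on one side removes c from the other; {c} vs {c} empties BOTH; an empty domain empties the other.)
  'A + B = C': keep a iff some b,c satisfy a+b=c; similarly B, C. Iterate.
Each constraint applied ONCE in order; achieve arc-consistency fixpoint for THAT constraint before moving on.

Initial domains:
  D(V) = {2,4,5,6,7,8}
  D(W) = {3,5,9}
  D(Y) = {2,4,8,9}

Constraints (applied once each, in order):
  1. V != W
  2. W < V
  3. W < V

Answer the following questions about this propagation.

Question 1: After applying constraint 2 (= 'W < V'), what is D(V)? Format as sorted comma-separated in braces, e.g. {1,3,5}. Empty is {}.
Answer: {4,5,6,7,8}

Derivation:
Constraint 1 (V != W) on D(V)={2,4,5,6,7,8} D(W)={3,5,9}: no change
Constraint 2 (W < V) on D(W)={3,5,9} D(V)={2,4,5,6,7,8}: W {3,5,9}->{3,5}; V {2,4,5,6,7,8}->{4,5,6,7,8}
So after constraint 2: D(V) = {4,5,6,7,8}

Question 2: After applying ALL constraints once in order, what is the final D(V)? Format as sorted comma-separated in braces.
Constraint 1 (V != W) on D(V)={2,4,5,6,7,8} D(W)={3,5,9}: no change
Constraint 2 (W < V) on D(W)={3,5,9} D(V)={2,4,5,6,7,8}: W {3,5,9}->{3,5}; V {2,4,5,6,7,8}->{4,5,6,7,8}
Constraint 3 (W < V) on D(W)={3,5} D(V)={4,5,6,7,8}: no change
So after all 3 constraints: D(V) = {4,5,6,7,8}

Answer: {4,5,6,7,8}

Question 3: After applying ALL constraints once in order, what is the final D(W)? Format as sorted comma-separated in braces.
Constraint 1 (V != W) on D(V)={2,4,5,6,7,8} D(W)={3,5,9}: no change
Constraint 2 (W < V) on D(W)={3,5,9} D(V)={2,4,5,6,7,8}: W {3,5,9}->{3,5}; V {2,4,5,6,7,8}->{4,5,6,7,8}
Constraint 3 (W < V) on D(W)={3,5} D(V)={4,5,6,7,8}: no change
So after all 3 constraints: D(W) = {3,5}

Answer: {3,5}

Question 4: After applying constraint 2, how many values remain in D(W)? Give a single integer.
Constraint 1 (V != W) on D(V)={2,4,5,6,7,8} D(W)={3,5,9}: no change
Constraint 2 (W < V) on D(W)={3,5,9} D(V)={2,4,5,6,7,8}: W {3,5,9}->{3,5}; V {2,4,5,6,7,8}->{4,5,6,7,8}
So after constraint 2: D(W)={3,5}, size = 2

Answer: 2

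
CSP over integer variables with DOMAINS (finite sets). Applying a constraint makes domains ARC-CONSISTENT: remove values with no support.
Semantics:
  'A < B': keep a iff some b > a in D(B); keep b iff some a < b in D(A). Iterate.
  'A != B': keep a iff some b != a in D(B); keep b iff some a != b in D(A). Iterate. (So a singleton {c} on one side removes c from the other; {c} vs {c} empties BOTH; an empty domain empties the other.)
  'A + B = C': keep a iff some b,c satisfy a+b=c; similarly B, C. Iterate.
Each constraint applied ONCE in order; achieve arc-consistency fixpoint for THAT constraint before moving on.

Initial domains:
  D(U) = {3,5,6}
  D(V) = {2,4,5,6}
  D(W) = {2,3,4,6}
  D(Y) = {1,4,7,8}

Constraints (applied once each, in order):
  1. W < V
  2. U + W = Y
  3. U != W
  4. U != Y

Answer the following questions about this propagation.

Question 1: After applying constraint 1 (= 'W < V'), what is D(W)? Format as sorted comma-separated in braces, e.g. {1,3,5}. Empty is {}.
Answer: {2,3,4}

Derivation:
Constraint 1 (W < V) on D(W)={2,3,4,6} D(V)={2,4,5,6}: W {2,3,4,6}->{2,3,4}; V {2,4,5,6}->{4,5,6}
So after constraint 1: D(W) = {2,3,4}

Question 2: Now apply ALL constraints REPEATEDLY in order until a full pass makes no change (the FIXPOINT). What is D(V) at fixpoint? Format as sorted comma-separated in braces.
Answer: {4,5,6}

Derivation:
pass 0 (initial): D(V)={2,4,5,6}
pass 1: V {2,4,5,6}->{4,5,6}; W {2,3,4,6}->{2,3,4}; Y {1,4,7,8}->{7,8}
pass 2: no change
Fixpoint after 2 passes: D(V) = {4,5,6}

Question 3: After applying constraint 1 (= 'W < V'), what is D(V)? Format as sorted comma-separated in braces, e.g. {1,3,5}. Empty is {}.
Answer: {4,5,6}

Derivation:
Constraint 1 (W < V) on D(W)={2,3,4,6} D(V)={2,4,5,6}: W {2,3,4,6}->{2,3,4}; V {2,4,5,6}->{4,5,6}
So after constraint 1: D(V) = {4,5,6}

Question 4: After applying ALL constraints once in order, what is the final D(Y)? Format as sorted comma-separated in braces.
Answer: {7,8}

Derivation:
Constraint 1 (W < V) on D(W)={2,3,4,6} D(V)={2,4,5,6}: W {2,3,4,6}->{2,3,4}; V {2,4,5,6}->{4,5,6}
Constraint 2 (U + W = Y) on D(U)={3,5,6} D(W)={2,3,4} D(Y)={1,4,7,8}: Y {1,4,7,8}->{7,8}
Constraint 3 (U != W) on D(U)={3,5,6} D(W)={2,3,4}: no change
Constraint 4 (U != Y) on D(U)={3,5,6} D(Y)={7,8}: no change
So after all 4 constraints: D(Y) = {7,8}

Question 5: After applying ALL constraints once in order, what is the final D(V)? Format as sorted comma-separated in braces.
Answer: {4,5,6}

Derivation:
Constraint 1 (W < V) on D(W)={2,3,4,6} D(V)={2,4,5,6}: W {2,3,4,6}->{2,3,4}; V {2,4,5,6}->{4,5,6}
Constraint 2 (U + W = Y) on D(U)={3,5,6} D(W)={2,3,4} D(Y)={1,4,7,8}: Y {1,4,7,8}->{7,8}
Constraint 3 (U != W) on D(U)={3,5,6} D(W)={2,3,4}: no change
Constraint 4 (U != Y) on D(U)={3,5,6} D(Y)={7,8}: no change
So after all 4 constraints: D(V) = {4,5,6}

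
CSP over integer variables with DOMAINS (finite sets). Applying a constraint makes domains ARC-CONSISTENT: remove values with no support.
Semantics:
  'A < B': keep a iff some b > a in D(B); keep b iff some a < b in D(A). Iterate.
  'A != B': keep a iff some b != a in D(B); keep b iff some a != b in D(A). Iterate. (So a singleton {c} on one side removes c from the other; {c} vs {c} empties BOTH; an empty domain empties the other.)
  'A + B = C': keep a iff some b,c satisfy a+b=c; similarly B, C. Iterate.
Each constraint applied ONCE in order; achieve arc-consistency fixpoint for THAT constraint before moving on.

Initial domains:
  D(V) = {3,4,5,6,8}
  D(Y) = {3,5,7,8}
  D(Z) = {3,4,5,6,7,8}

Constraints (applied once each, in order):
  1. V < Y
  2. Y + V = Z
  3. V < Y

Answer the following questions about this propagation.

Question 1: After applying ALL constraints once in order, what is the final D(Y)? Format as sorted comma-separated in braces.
Constraint 1 (V < Y) on D(V)={3,4,5,6,8} D(Y)={3,5,7,8}: V {3,4,5,6,8}->{3,4,5,6}; Y {3,5,7,8}->{5,7,8}
Constraint 2 (Y + V = Z) on D(Y)={5,7,8} D(V)={3,4,5,6} D(Z)={3,4,5,6,7,8}: Y {5,7,8}->{5}; V {3,4,5,6}->{3}; Z {3,4,5,6,7,8}->{8}
Constraint 3 (V < Y) on D(V)={3} D(Y)={5}: no change
So after all 3 constraints: D(Y) = {5}

Answer: {5}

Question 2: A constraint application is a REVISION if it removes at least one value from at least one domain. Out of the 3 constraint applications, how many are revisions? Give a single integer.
Constraint 1 (V < Y) on D(V)={3,4,5,6,8} D(Y)={3,5,7,8}: V {3,4,5,6,8}->{3,4,5,6}; Y {3,5,7,8}->{5,7,8} => REVISION
Constraint 2 (Y + V = Z) on D(Y)={5,7,8} D(V)={3,4,5,6} D(Z)={3,4,5,6,7,8}: Y {5,7,8}->{5}; V {3,4,5,6}->{3}; Z {3,4,5,6,7,8}->{8} => REVISION
Constraint 3 (V < Y) on D(V)={3} D(Y)={5}: no change => not a revision
Total revisions = 2

Answer: 2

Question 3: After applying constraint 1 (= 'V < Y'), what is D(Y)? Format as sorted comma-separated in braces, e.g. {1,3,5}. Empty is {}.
Answer: {5,7,8}

Derivation:
Constraint 1 (V < Y) on D(V)={3,4,5,6,8} D(Y)={3,5,7,8}: V {3,4,5,6,8}->{3,4,5,6}; Y {3,5,7,8}->{5,7,8}
So after constraint 1: D(Y) = {5,7,8}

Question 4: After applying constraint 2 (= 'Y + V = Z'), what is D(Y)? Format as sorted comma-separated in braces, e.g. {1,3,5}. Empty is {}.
Constraint 1 (V < Y) on D(V)={3,4,5,6,8} D(Y)={3,5,7,8}: V {3,4,5,6,8}->{3,4,5,6}; Y {3,5,7,8}->{5,7,8}
Constraint 2 (Y + V = Z) on D(Y)={5,7,8} D(V)={3,4,5,6} D(Z)={3,4,5,6,7,8}: Y {5,7,8}->{5}; V {3,4,5,6}->{3}; Z {3,4,5,6,7,8}->{8}
So after constraint 2: D(Y) = {5}

Answer: {5}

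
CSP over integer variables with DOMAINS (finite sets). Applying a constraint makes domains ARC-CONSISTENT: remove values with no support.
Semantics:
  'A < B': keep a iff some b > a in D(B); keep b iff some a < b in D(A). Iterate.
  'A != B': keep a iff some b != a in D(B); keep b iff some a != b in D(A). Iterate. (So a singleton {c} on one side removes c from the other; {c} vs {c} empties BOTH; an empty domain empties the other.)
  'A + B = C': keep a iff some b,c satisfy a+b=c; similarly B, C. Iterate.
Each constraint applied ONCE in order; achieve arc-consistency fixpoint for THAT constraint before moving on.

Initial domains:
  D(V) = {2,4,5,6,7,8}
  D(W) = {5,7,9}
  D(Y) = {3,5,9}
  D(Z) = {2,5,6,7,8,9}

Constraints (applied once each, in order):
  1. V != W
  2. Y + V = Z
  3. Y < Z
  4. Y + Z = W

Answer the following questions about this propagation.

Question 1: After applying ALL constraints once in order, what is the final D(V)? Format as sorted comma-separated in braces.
Answer: {2,4,5,6}

Derivation:
Constraint 1 (V != W) on D(V)={2,4,5,6,7,8} D(W)={5,7,9}: no change
Constraint 2 (Y + V = Z) on D(Y)={3,5,9} D(V)={2,4,5,6,7,8} D(Z)={2,5,6,7,8,9}: Y {3,5,9}->{3,5}; V {2,4,5,6,7,8}->{2,4,5,6}; Z {2,5,6,7,8,9}->{5,7,8,9}
Constraint 3 (Y < Z) on D(Y)={3,5} D(Z)={5,7,8,9}: no change
Constraint 4 (Y + Z = W) on D(Y)={3,5} D(Z)={5,7,8,9} D(W)={5,7,9}: Y {3,5}->{}; Z {5,7,8,9}->{}; W {5,7,9}->{}
So after all 4 constraints: D(V) = {2,4,5,6}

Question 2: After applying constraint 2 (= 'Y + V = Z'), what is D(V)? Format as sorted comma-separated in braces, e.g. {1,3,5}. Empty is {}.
Constraint 1 (V != W) on D(V)={2,4,5,6,7,8} D(W)={5,7,9}: no change
Constraint 2 (Y + V = Z) on D(Y)={3,5,9} D(V)={2,4,5,6,7,8} D(Z)={2,5,6,7,8,9}: Y {3,5,9}->{3,5}; V {2,4,5,6,7,8}->{2,4,5,6}; Z {2,5,6,7,8,9}->{5,7,8,9}
So after constraint 2: D(V) = {2,4,5,6}

Answer: {2,4,5,6}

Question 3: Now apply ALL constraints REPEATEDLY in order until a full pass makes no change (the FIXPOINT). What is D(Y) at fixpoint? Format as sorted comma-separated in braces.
pass 0 (initial): D(Y)={3,5,9}
pass 1: V {2,4,5,6,7,8}->{2,4,5,6}; W {5,7,9}->{}; Y {3,5,9}->{}; Z {2,5,6,7,8,9}->{}
pass 2: V {2,4,5,6}->{}
pass 3: no change
Fixpoint after 3 passes: D(Y) = {}

Answer: {}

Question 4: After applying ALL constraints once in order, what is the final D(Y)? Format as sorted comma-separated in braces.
Constraint 1 (V != W) on D(V)={2,4,5,6,7,8} D(W)={5,7,9}: no change
Constraint 2 (Y + V = Z) on D(Y)={3,5,9} D(V)={2,4,5,6,7,8} D(Z)={2,5,6,7,8,9}: Y {3,5,9}->{3,5}; V {2,4,5,6,7,8}->{2,4,5,6}; Z {2,5,6,7,8,9}->{5,7,8,9}
Constraint 3 (Y < Z) on D(Y)={3,5} D(Z)={5,7,8,9}: no change
Constraint 4 (Y + Z = W) on D(Y)={3,5} D(Z)={5,7,8,9} D(W)={5,7,9}: Y {3,5}->{}; Z {5,7,8,9}->{}; W {5,7,9}->{}
So after all 4 constraints: D(Y) = {}

Answer: {}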